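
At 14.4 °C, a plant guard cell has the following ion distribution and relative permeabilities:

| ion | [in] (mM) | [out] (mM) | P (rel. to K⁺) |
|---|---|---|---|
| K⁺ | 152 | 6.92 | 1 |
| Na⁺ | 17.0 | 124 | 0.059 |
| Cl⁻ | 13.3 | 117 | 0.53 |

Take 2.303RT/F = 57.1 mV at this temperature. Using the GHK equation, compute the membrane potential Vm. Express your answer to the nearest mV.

-57 mV

Vm = 57.1 · log₁₀[(Σ P·[cation]ₒ + Σ P·[anion]ᵢ) / (Σ P·[cation]ᵢ + Σ P·[anion]ₒ)]
Numerator = 1×6.92 + 0.059×124 + 0.53×13.3 = 21.29
Denominator = 1×152 + 0.059×17.0 + 0.53×117 = 215
Vm = 57.1 · log₁₀(0.098994) = 57.1 × (-1.0044) = -57.35 mV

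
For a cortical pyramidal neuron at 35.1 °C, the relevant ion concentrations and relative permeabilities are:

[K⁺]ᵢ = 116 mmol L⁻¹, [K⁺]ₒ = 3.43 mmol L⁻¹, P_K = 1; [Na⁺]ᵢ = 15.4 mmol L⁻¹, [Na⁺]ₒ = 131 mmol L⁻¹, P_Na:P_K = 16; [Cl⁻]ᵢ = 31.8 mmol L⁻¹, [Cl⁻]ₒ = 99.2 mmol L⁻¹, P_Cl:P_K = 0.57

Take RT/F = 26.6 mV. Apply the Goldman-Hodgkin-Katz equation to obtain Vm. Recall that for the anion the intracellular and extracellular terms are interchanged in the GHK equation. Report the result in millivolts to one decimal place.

Vm = 26.6 · ln[(Σ P·[cation]ₒ + Σ P·[anion]ᵢ) / (Σ P·[cation]ᵢ + Σ P·[anion]ₒ)]
Numerator = 1×3.43 + 16×131 + 0.57×31.8 = 2118
Denominator = 1×116 + 16×15.4 + 0.57×99.2 = 418.9
Vm = 26.6 · ln(5.0545) = 26.6 × (1.6203) = 43.10 mV

43.1 mV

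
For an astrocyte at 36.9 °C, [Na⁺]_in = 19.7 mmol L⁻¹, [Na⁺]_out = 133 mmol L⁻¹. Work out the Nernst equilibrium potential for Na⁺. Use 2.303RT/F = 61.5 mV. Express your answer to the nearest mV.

E = (61.5/z) · log₁₀([Na⁺]_out/[Na⁺]_in) with z = +1.
= (61.5/1) · log₁₀(133/19.7) = 61.50 · log₁₀(6.751)
= 61.50 · (0.8294) = 51.01 mV

51 mV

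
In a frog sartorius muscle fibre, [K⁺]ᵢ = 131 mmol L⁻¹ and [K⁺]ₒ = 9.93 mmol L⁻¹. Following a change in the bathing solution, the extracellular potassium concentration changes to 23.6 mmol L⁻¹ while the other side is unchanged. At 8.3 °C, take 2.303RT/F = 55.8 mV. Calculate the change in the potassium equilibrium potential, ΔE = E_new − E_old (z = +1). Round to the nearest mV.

E_old = (55.8/1)·log₁₀(9.93/131) = -62.51 mV
E_new = (55.8/1)·log₁₀(23.6/131) = -41.54 mV
ΔE = -41.54 − (-62.51) = 20.98 mV

21 mV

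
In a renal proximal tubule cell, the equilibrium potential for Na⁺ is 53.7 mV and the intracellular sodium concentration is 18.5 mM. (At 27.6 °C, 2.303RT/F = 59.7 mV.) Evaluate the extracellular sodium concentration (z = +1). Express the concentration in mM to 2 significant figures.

150 mM

Nernst: E = (59.7/1) · log₁₀([out]/[in]), so log₁₀([out]/[in]) = 53.7 × 1 / 59.7 = 0.8995.
[out]/[in] = 10^(0.8995) = 7.934.
[out] = 7.934 × 18.5 = 146.8 mM.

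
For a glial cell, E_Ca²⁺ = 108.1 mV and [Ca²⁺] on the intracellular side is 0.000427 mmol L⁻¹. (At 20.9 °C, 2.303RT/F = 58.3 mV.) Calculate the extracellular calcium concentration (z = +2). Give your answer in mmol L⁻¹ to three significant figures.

Nernst: E = (58.3/2) · log₁₀([out]/[in]), so log₁₀([out]/[in]) = 108.1 × 2 / 58.3 = 3.7084.
[out]/[in] = 10^(3.7084) = 5110.
[out] = 5110 × 0.000427 = 2.182 mmol L⁻¹.

2.18 mmol L⁻¹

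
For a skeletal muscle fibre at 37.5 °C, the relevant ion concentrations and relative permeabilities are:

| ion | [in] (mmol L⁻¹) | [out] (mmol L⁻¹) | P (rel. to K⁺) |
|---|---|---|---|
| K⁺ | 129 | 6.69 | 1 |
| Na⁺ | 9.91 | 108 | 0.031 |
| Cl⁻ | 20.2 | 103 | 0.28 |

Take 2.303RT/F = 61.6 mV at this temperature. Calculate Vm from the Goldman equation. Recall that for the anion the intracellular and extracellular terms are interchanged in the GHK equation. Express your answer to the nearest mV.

Vm = 61.6 · log₁₀[(Σ P·[cation]ₒ + Σ P·[anion]ᵢ) / (Σ P·[cation]ᵢ + Σ P·[anion]ₒ)]
Numerator = 1×6.69 + 0.031×108 + 0.28×20.2 = 15.69
Denominator = 1×129 + 0.031×9.91 + 0.28×103 = 158.1
Vm = 61.6 · log₁₀(0.099237) = 61.6 × (-1.0033) = -61.80 mV

-62 mV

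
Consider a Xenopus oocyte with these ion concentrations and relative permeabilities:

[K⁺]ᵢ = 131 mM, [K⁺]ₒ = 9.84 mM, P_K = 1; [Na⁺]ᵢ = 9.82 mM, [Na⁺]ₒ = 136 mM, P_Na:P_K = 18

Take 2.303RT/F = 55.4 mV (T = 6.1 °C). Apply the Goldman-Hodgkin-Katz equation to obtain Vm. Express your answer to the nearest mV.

50 mV

Vm = 55.4 · log₁₀[(Σ P·[cation]ₒ + Σ P·[anion]ᵢ) / (Σ P·[cation]ᵢ + Σ P·[anion]ₒ)]
Numerator = 1×9.84 + 18×136 = 2458
Denominator = 1×131 + 18×9.82 = 307.8
Vm = 55.4 · log₁₀(7.9862) = 55.4 × (0.9023) = 49.99 mV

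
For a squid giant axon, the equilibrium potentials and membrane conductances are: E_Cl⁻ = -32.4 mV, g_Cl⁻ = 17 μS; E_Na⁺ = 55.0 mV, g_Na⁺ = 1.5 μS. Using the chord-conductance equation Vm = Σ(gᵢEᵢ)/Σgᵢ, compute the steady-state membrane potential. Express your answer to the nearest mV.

-25 mV

Σ gᵢEᵢ = 17·(-32.4) + 1.5·(55.0) = -468.30
Σ gᵢ = 17 + 1.5 = 18.5
Vm = -468.30 / 18.5 = -25.31 mV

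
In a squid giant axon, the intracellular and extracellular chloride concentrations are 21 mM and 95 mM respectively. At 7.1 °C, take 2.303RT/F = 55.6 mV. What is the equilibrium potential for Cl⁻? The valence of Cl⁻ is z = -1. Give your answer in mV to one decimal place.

-36.4 mV

E = (55.6/z) · log₁₀([Cl⁻]_out/[Cl⁻]_in) with z = -1.
For an anion, dividing by z = -1 reverses the sign.
= (55.6/-1) · log₁₀(95/21) = -55.60 · log₁₀(4.524)
= -55.60 · (0.6555) = -36.45 mV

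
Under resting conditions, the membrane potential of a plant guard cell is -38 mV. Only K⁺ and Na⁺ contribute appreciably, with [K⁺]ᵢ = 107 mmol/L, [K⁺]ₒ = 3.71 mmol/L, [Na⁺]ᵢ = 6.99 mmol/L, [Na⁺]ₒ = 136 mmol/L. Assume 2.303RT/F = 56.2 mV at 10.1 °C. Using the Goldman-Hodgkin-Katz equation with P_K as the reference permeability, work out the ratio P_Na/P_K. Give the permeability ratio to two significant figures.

Let α = P_Na/P_K. GHK: Vm = 56.2·log₁₀[(Kₒ + α·Naₒ)/(Kᵢ + α·Naᵢ)].
10^(Vm/56.2) = 10^(-38.0/56.2) = 0.21079
So 0.21079·(Kᵢ + α·Naᵢ) = Kₒ + α·Naₒ → α = (0.21079·107.0 − 3.71) / (136.0 − 0.21079·6.99)
α = (22.55 − 3.71) / (136.0 − 1.473) = 18.84/134.5 = 0.1401

0.14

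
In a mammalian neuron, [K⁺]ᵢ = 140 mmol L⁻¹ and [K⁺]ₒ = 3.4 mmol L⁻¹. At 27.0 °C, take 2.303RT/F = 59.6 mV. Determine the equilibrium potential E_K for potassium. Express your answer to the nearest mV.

E = (59.6/z) · log₁₀([K⁺]_out/[K⁺]_in) with z = +1.
= (59.6/1) · log₁₀(3.4/140) = 59.60 · log₁₀(0.02429)
= 59.60 · (-1.6146) = -96.23 mV

-96 mV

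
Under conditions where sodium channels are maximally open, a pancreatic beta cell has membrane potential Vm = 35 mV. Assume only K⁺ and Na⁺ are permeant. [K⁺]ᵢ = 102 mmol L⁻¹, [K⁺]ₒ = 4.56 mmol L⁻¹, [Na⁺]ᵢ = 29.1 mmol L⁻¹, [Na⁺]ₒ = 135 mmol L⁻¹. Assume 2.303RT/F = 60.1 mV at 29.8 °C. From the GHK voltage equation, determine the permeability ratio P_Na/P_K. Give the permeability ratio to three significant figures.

Let α = P_Na/P_K. GHK: Vm = 60.1·log₁₀[(Kₒ + α·Naₒ)/(Kᵢ + α·Naᵢ)].
10^(Vm/60.1) = 10^(35.0/60.1) = 3.8226
So 3.8226·(Kᵢ + α·Naᵢ) = Kₒ + α·Naₒ → α = (3.8226·102.0 − 4.56) / (135.0 − 3.8226·29.1)
α = (389.9 − 4.56) / (135.0 − 111.2) = 385.3/23.76 = 16.22

16.2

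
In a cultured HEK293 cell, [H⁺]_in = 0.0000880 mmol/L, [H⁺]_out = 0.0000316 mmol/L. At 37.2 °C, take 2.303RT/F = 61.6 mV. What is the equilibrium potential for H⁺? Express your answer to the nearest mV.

-27 mV

E = (61.6/z) · log₁₀([H⁺]_out/[H⁺]_in) with z = +1.
= (61.6/1) · log₁₀(0.0000316/0.0000880) = 61.60 · log₁₀(0.3591)
= 61.60 · (-0.4448) = -27.40 mV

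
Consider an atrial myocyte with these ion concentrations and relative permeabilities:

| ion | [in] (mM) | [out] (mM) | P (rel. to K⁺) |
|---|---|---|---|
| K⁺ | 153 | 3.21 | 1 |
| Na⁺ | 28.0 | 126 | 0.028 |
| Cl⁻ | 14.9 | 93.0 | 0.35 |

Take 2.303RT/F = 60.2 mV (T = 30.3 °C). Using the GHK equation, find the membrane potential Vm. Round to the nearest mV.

-72 mV

Vm = 60.2 · log₁₀[(Σ P·[cation]ₒ + Σ P·[anion]ᵢ) / (Σ P·[cation]ᵢ + Σ P·[anion]ₒ)]
Numerator = 1×3.21 + 0.028×126 + 0.35×14.9 = 11.95
Denominator = 1×153 + 0.028×28.0 + 0.35×93.0 = 186.3
Vm = 60.2 · log₁₀(0.064148) = 60.2 × (-1.1928) = -71.81 mV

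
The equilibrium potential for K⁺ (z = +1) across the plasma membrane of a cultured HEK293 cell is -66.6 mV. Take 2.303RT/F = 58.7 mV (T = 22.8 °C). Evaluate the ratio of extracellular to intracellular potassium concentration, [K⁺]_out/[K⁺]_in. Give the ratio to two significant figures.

0.073

log₁₀([out]/[in]) = E·z/(58.7) = -66.6 × 1 / 58.7 = -1.1346
[out]/[in] = 10^(-1.1346) = 0.07335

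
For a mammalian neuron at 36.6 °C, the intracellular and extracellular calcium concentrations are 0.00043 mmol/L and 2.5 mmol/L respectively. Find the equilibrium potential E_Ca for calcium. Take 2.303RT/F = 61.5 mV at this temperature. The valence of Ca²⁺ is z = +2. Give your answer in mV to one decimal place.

E = (61.5/z) · log₁₀([Ca²⁺]_out/[Ca²⁺]_in) with z = +2.
= (61.5/2) · log₁₀(2.5/0.00043) = 30.75 · log₁₀(5814)
= 30.75 · (3.7645) = 115.76 mV

115.8 mV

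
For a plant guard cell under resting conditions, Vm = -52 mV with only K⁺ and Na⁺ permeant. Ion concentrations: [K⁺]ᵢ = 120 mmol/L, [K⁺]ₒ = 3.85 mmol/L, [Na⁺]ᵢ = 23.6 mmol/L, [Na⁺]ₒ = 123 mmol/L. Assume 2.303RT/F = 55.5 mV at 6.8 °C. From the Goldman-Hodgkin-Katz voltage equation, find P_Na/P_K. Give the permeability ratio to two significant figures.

0.083

Let α = P_Na/P_K. GHK: Vm = 55.5·log₁₀[(Kₒ + α·Naₒ)/(Kᵢ + α·Naᵢ)].
10^(Vm/55.5) = 10^(-52.0/55.5) = 0.11563
So 0.11563·(Kᵢ + α·Naᵢ) = Kₒ + α·Naₒ → α = (0.11563·120.0 − 3.85) / (123.0 − 0.11563·23.6)
α = (13.88 − 3.85) / (123.0 − 2.729) = 10.03/120.3 = 0.08336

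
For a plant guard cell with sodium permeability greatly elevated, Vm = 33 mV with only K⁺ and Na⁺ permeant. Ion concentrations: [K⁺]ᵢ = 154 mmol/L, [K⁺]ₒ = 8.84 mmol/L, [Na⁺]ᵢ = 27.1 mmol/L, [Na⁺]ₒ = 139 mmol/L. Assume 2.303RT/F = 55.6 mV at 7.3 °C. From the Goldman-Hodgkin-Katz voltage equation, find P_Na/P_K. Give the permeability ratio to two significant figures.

Let α = P_Na/P_K. GHK: Vm = 55.6·log₁₀[(Kₒ + α·Naₒ)/(Kᵢ + α·Naᵢ)].
10^(Vm/55.6) = 10^(33.0/55.6) = 3.9222
So 3.9222·(Kᵢ + α·Naᵢ) = Kₒ + α·Naₒ → α = (3.9222·154.0 − 8.84) / (139.0 − 3.9222·27.1)
α = (604 − 8.84) / (139.0 − 106.3) = 595.2/32.71 = 18.2

18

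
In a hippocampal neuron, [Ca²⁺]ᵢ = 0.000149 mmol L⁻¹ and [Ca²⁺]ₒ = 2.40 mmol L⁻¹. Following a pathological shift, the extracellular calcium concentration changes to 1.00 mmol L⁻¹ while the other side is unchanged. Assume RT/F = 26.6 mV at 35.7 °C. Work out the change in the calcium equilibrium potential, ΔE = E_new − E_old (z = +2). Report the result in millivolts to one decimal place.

E_old = (26.6/2)·ln(2.40/0.000149) = 128.84 mV
E_new = (26.6/2)·ln(1.00/0.000149) = 117.19 mV
ΔE = 117.19 − (128.84) = -11.64 mV

-11.6 mV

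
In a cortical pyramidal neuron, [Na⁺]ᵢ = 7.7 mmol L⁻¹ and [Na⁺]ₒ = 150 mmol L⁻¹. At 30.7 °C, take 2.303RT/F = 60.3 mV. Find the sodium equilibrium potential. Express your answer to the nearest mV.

E = (60.3/z) · log₁₀([Na⁺]_out/[Na⁺]_in) with z = +1.
= (60.3/1) · log₁₀(150/7.7) = 60.30 · log₁₀(19.48)
= 60.30 · (1.2896) = 77.76 mV

78 mV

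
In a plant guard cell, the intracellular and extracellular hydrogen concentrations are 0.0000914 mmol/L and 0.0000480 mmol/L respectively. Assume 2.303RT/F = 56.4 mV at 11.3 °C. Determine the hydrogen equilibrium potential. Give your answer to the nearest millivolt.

E = (56.4/z) · log₁₀([H⁺]_out/[H⁺]_in) with z = +1.
= (56.4/1) · log₁₀(0.0000480/0.0000914) = 56.40 · log₁₀(0.5252)
= 56.40 · (-0.2797) = -15.78 mV

-16 mV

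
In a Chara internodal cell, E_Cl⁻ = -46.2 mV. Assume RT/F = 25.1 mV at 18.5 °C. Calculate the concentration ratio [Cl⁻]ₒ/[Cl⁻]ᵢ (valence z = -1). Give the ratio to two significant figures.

6.3

ln([out]/[in]) = E·z/(25.1) = -46.2 × -1 / 25.1 = 1.8406
[out]/[in] = e^(1.8406) = 6.301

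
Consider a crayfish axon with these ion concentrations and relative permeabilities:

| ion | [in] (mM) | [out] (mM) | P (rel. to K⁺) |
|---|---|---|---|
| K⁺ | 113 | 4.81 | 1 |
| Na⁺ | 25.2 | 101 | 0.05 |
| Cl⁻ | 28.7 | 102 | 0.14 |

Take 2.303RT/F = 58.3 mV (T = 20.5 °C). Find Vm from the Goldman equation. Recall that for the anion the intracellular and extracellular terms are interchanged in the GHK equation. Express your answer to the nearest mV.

Vm = 58.3 · log₁₀[(Σ P·[cation]ₒ + Σ P·[anion]ᵢ) / (Σ P·[cation]ᵢ + Σ P·[anion]ₒ)]
Numerator = 1×4.81 + 0.05×101 + 0.14×28.7 = 13.88
Denominator = 1×113 + 0.05×25.2 + 0.14×102 = 128.5
Vm = 58.3 · log₁₀(0.10797) = 58.3 × (-0.9667) = -56.36 mV

-56 mV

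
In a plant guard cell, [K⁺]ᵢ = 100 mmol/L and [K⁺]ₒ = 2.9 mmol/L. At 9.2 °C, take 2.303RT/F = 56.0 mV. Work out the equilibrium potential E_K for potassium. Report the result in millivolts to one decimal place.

-86.1 mV

E = (56.0/z) · log₁₀([K⁺]_out/[K⁺]_in) with z = +1.
= (56.0/1) · log₁₀(2.9/100) = 56.00 · log₁₀(0.029)
= 56.00 · (-1.5376) = -86.11 mV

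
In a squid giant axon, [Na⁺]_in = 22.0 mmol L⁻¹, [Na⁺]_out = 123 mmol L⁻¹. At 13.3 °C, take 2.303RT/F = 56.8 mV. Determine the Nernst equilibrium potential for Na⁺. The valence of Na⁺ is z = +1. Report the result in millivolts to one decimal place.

E = (56.8/z) · log₁₀([Na⁺]_out/[Na⁺]_in) with z = +1.
= (56.8/1) · log₁₀(123/22.0) = 56.80 · log₁₀(5.591)
= 56.80 · (0.7475) = 42.46 mV

42.5 mV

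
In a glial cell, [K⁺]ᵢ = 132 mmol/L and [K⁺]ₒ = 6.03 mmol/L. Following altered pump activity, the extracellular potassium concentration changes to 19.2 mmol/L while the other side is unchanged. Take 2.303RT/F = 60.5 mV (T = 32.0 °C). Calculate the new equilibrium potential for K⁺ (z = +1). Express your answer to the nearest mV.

-51 mV

After the shift: [K⁺]_out = 19.2, [K⁺]_in = 132 mmol/L.
E_new = (60.5/1)·log₁₀(19.2/132) = 60.50 · (-0.8373) = -50.65 mV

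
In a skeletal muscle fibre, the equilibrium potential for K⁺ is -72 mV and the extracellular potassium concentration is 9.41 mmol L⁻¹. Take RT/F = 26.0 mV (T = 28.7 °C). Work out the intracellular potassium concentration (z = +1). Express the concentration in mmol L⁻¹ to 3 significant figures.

150 mmol L⁻¹

Nernst: E = (26.0/1) · ln([out]/[in]), so ln([out]/[in]) = -72.0 × 1 / 26.0 = -2.7692.
[out]/[in] = e^(-2.7692) = 0.06271.
[in] = 9.41 / 0.06271 = 150.1 mmol L⁻¹.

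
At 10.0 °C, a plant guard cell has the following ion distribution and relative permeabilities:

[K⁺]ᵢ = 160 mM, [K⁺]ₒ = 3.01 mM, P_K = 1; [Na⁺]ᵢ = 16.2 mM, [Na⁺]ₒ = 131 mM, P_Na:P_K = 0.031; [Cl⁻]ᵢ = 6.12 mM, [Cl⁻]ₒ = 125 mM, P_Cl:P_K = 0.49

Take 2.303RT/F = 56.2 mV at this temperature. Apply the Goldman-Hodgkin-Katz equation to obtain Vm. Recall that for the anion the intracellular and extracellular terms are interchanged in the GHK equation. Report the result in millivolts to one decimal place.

Vm = 56.2 · log₁₀[(Σ P·[cation]ₒ + Σ P·[anion]ᵢ) / (Σ P·[cation]ᵢ + Σ P·[anion]ₒ)]
Numerator = 1×3.01 + 0.031×131 + 0.49×6.12 = 10.07
Denominator = 1×160 + 0.031×16.2 + 0.49×125 = 221.8
Vm = 56.2 · log₁₀(0.04541) = 56.2 × (-1.3428) = -75.47 mV

-75.5 mV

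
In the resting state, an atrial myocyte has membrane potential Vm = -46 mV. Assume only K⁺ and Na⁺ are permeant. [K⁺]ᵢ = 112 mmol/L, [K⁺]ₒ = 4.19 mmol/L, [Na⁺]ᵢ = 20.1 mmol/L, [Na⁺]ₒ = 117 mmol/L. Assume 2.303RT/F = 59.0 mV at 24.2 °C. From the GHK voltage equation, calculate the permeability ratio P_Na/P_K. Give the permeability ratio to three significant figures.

Let α = P_Na/P_K. GHK: Vm = 59.0·log₁₀[(Kₒ + α·Naₒ)/(Kᵢ + α·Naᵢ)].
10^(Vm/59.0) = 10^(-46.0/59.0) = 0.16609
So 0.16609·(Kᵢ + α·Naᵢ) = Kₒ + α·Naₒ → α = (0.16609·112.0 − 4.19) / (117.0 − 0.16609·20.1)
α = (18.6 − 4.19) / (117.0 − 3.338) = 14.41/113.7 = 0.1268

0.127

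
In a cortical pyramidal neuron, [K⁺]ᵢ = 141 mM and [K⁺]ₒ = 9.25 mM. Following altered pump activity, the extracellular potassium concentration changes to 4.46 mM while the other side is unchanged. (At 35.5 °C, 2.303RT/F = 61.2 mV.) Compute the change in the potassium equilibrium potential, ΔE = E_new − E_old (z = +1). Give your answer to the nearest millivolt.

-19 mV

E_old = (61.2/1)·log₁₀(9.25/141) = -72.40 mV
E_new = (61.2/1)·log₁₀(4.46/141) = -91.79 mV
ΔE = -91.79 − (-72.40) = -19.39 mV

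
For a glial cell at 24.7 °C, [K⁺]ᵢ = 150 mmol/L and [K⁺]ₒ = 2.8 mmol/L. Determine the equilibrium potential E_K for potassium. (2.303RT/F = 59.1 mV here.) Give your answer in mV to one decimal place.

E = (59.1/z) · log₁₀([K⁺]_out/[K⁺]_in) with z = +1.
= (59.1/1) · log₁₀(2.8/150) = 59.10 · log₁₀(0.01867)
= 59.10 · (-1.7289) = -102.18 mV

-102.2 mV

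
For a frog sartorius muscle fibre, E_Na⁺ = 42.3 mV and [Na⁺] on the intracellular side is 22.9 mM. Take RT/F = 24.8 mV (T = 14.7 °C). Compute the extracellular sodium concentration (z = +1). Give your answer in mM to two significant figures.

Nernst: E = (24.8/1) · ln([out]/[in]), so ln([out]/[in]) = 42.3 × 1 / 24.8 = 1.7056.
[out]/[in] = e^(1.7056) = 5.505.
[out] = 5.505 × 22.9 = 126.1 mM.

130 mM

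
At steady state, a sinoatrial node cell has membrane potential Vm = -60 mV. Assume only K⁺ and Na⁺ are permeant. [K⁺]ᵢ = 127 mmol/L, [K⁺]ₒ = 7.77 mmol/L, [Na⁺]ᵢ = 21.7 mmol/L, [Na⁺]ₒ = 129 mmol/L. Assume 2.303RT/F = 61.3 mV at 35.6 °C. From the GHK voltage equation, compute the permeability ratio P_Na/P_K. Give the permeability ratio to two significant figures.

Let α = P_Na/P_K. GHK: Vm = 61.3·log₁₀[(Kₒ + α·Naₒ)/(Kᵢ + α·Naᵢ)].
10^(Vm/61.3) = 10^(-60.0/61.3) = 0.105
So 0.105·(Kᵢ + α·Naᵢ) = Kₒ + α·Naₒ → α = (0.105·127.0 − 7.77) / (129.0 − 0.105·21.7)
α = (13.34 − 7.77) / (129.0 − 2.279) = 5.566/126.7 = 0.04392

0.044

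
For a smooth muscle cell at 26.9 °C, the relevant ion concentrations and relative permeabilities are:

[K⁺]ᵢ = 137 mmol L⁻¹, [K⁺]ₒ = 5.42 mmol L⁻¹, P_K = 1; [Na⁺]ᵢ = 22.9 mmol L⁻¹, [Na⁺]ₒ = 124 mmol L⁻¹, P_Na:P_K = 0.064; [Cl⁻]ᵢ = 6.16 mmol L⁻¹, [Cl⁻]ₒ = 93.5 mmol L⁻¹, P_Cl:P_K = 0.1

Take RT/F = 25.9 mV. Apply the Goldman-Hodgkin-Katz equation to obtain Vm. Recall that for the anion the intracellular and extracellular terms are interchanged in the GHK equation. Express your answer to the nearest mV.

-61 mV

Vm = 25.9 · ln[(Σ P·[cation]ₒ + Σ P·[anion]ᵢ) / (Σ P·[cation]ᵢ + Σ P·[anion]ₒ)]
Numerator = 1×5.42 + 0.064×124 + 0.1×6.16 = 13.97
Denominator = 1×137 + 0.064×22.9 + 0.1×93.5 = 147.8
Vm = 25.9 · ln(0.094523) = 25.9 × (-2.3589) = -61.10 mV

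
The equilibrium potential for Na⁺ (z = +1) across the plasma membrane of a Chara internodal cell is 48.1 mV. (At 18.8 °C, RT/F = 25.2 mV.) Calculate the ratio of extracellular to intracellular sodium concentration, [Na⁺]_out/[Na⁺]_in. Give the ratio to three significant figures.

ln([out]/[in]) = E·z/(25.2) = 48.1 × 1 / 25.2 = 1.9087
[out]/[in] = e^(1.9087) = 6.745

6.74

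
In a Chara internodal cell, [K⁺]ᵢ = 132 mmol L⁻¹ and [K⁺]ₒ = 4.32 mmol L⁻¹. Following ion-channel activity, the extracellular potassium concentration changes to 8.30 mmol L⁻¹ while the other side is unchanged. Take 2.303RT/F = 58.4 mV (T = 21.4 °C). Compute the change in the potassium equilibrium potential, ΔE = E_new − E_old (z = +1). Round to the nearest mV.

17 mV

E_old = (58.4/1)·log₁₀(4.32/132) = -86.73 mV
E_new = (58.4/1)·log₁₀(8.30/132) = -70.17 mV
ΔE = -70.17 − (-86.73) = 16.56 mV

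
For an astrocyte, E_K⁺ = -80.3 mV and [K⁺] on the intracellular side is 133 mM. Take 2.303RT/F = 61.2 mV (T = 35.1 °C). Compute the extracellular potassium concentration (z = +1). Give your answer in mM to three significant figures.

6.48 mM

Nernst: E = (61.2/1) · log₁₀([out]/[in]), so log₁₀([out]/[in]) = -80.3 × 1 / 61.2 = -1.3121.
[out]/[in] = 10^(-1.3121) = 0.04874.
[out] = 0.04874 × 133 = 6.483 mM.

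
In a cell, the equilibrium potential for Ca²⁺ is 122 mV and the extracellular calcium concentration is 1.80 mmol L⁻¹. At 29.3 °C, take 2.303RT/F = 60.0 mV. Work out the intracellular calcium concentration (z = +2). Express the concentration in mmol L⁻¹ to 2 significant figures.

Nernst: E = (60.0/2) · log₁₀([out]/[in]), so log₁₀([out]/[in]) = 122.0 × 2 / 60.0 = 4.0667.
[out]/[in] = 10^(4.0667) = 1.166e+04.
[in] = 1.80 / 1.166e+04 = 0.0001544 mmol L⁻¹.

0.00015 mmol L⁻¹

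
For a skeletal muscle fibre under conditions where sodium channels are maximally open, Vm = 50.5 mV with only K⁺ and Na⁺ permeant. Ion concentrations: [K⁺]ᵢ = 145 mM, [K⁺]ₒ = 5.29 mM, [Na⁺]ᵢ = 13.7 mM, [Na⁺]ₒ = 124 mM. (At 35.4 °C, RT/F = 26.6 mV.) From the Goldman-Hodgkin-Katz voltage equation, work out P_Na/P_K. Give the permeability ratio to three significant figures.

29.6

Let α = P_Na/P_K. GHK: Vm = 26.6·ln[(Kₒ + α·Naₒ)/(Kᵢ + α·Naᵢ)].
e^(Vm/26.6) = e^(50.5/26.6) = 6.6758
So 6.6758·(Kᵢ + α·Naᵢ) = Kₒ + α·Naₒ → α = (6.6758·145.0 − 5.29) / (124.0 − 6.6758·13.7)
α = (968 − 5.29) / (124.0 − 91.46) = 962.7/32.54 = 29.58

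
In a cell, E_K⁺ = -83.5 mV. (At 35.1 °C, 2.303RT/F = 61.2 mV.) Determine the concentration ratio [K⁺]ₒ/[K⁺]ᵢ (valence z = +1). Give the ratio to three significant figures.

log₁₀([out]/[in]) = E·z/(61.2) = -83.5 × 1 / 61.2 = -1.3644
[out]/[in] = 10^(-1.3644) = 0.04321

0.0432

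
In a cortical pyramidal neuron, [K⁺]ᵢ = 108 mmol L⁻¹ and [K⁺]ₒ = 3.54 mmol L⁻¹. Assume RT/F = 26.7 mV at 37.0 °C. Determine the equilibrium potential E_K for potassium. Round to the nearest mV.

-91 mV

E = (26.7/z) · ln([K⁺]_out/[K⁺]_in) with z = +1.
= (26.7/1) · ln(3.54/108) = 26.70 · ln(0.03278)
= 26.70 · (-3.4180) = -91.26 mV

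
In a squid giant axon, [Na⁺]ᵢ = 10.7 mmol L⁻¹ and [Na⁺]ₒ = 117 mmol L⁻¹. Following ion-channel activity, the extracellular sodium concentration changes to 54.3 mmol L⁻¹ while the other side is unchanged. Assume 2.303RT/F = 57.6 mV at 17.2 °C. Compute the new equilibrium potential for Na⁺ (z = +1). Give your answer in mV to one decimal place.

After the shift: [Na⁺]_out = 54.3, [Na⁺]_in = 10.7 mmol L⁻¹.
E_new = (57.6/1)·log₁₀(54.3/10.7) = 57.60 · (0.7054) = 40.63 mV

40.6 mV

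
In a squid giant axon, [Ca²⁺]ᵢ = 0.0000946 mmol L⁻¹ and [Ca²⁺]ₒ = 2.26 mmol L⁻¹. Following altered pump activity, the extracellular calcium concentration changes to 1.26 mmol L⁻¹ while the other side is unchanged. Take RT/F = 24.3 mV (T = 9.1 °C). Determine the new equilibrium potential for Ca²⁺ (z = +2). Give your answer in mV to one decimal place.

115.4 mV

After the shift: [Ca²⁺]_out = 1.26, [Ca²⁺]_in = 0.0000946 mmol L⁻¹.
E_new = (24.3/2)·ln(1.26/0.0000946) = 12.15 · (9.4970) = 115.39 mV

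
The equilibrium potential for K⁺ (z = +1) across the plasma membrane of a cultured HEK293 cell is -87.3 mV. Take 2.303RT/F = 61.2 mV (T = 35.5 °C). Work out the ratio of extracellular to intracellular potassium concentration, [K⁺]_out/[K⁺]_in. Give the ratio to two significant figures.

log₁₀([out]/[in]) = E·z/(61.2) = -87.3 × 1 / 61.2 = -1.4265
[out]/[in] = 10^(-1.4265) = 0.03746

0.037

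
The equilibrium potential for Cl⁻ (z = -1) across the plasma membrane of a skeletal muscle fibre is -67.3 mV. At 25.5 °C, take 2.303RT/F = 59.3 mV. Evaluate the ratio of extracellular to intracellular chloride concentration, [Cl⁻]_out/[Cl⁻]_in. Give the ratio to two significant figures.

14

log₁₀([out]/[in]) = E·z/(59.3) = -67.3 × -1 / 59.3 = 1.1349
[out]/[in] = 10^(1.1349) = 13.64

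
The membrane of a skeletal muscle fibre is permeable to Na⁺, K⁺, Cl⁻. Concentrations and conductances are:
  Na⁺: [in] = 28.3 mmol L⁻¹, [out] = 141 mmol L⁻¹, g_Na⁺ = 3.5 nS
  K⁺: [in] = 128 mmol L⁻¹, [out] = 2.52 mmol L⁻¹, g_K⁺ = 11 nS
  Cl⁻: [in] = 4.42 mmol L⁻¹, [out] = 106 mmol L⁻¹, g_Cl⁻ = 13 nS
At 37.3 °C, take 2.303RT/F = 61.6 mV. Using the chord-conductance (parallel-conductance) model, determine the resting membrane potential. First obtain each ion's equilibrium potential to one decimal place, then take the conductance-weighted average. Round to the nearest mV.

E_Na⁺ = (61.6/1)·log₁₀(141/28.3) = 43.0 mV
E_K⁺ = (61.6/1)·log₁₀(2.52/128) = -105.1 mV
E_Cl⁻ = (61.6/-1)·log₁₀(106/4.42) = -85.0 mV
Vm = (Σ gᵢEᵢ)/(Σ gᵢ) = (3.5·43.0 + 11·-105.1 + 13·-85.0) / (3.5 + 11 + 13)
= -2110.60 / 27.5 = -76.75 mV

-77 mV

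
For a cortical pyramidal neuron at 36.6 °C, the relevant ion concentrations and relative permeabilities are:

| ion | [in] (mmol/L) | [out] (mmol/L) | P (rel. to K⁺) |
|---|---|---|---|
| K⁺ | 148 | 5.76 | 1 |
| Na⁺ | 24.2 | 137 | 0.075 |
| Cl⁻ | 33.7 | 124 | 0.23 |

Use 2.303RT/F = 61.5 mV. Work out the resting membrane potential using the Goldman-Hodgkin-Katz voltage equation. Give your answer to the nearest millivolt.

-54 mV

Vm = 61.5 · log₁₀[(Σ P·[cation]ₒ + Σ P·[anion]ᵢ) / (Σ P·[cation]ᵢ + Σ P·[anion]ₒ)]
Numerator = 1×5.76 + 0.075×137 + 0.23×33.7 = 23.79
Denominator = 1×148 + 0.075×24.2 + 0.23×124 = 178.3
Vm = 61.5 · log₁₀(0.13338) = 61.5 × (-0.8749) = -53.81 mV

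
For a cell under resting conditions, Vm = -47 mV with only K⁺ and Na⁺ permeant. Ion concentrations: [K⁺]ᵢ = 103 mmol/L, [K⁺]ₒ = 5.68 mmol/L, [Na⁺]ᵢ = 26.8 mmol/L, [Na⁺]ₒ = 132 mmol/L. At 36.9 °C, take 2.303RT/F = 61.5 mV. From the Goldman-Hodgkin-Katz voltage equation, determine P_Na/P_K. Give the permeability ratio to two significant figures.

0.095

Let α = P_Na/P_K. GHK: Vm = 61.5·log₁₀[(Kₒ + α·Naₒ)/(Kᵢ + α·Naᵢ)].
10^(Vm/61.5) = 10^(-47.0/61.5) = 0.1721
So 0.1721·(Kᵢ + α·Naᵢ) = Kₒ + α·Naₒ → α = (0.1721·103.0 − 5.68) / (132.0 − 0.1721·26.8)
α = (17.73 − 5.68) / (132.0 − 4.612) = 12.05/127.4 = 0.09456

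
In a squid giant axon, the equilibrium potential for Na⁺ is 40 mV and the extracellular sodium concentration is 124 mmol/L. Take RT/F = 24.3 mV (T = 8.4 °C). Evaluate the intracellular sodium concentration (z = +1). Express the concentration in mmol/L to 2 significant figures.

Nernst: E = (24.3/1) · ln([out]/[in]), so ln([out]/[in]) = 40.0 × 1 / 24.3 = 1.6461.
[out]/[in] = e^(1.6461) = 5.187.
[in] = 124 / 5.187 = 23.91 mmol/L.

24 mmol/L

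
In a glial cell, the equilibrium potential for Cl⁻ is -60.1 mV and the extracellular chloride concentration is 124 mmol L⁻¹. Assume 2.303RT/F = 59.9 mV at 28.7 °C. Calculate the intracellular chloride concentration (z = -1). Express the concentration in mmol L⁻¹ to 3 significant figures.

12.3 mmol L⁻¹

Nernst: E = (59.9/-1) · log₁₀([out]/[in]), so log₁₀([out]/[in]) = -60.1 × -1 / 59.9 = 1.0033.
[out]/[in] = 10^(1.0033) = 10.08.
[in] = 124 / 10.08 = 12.31 mmol L⁻¹.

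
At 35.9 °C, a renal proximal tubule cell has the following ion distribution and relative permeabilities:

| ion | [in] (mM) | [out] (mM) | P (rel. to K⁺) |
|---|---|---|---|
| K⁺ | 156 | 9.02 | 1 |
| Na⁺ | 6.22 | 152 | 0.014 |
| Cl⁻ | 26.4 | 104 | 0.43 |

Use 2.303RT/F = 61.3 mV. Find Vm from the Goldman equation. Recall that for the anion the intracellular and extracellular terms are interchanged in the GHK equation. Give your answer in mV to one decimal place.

-58.3 mV

Vm = 61.3 · log₁₀[(Σ P·[cation]ₒ + Σ P·[anion]ᵢ) / (Σ P·[cation]ᵢ + Σ P·[anion]ₒ)]
Numerator = 1×9.02 + 0.014×152 + 0.43×26.4 = 22.5
Denominator = 1×156 + 0.014×6.22 + 0.43×104 = 200.8
Vm = 61.3 · log₁₀(0.11205) = 61.3 × (-0.9506) = -58.27 mV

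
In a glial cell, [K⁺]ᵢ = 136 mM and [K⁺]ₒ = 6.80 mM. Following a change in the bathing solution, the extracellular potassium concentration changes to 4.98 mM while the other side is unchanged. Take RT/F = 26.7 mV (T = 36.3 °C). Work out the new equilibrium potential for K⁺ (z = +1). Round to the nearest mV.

-88 mV

After the shift: [K⁺]_out = 4.98, [K⁺]_in = 136 mM.
E_new = (26.7/1)·ln(4.98/136) = 26.70 · (-3.3072) = -88.30 mV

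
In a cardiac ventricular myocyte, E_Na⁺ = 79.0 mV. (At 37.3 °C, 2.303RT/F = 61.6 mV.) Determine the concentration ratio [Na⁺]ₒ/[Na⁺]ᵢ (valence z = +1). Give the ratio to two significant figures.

19

log₁₀([out]/[in]) = E·z/(61.6) = 79.0 × 1 / 61.6 = 1.2825
[out]/[in] = 10^(1.2825) = 19.16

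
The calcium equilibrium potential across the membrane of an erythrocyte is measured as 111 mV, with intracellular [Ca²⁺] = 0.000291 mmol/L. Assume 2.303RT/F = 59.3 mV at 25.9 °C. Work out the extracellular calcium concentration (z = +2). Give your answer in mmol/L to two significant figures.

1.6 mmol/L

Nernst: E = (59.3/2) · log₁₀([out]/[in]), so log₁₀([out]/[in]) = 111.0 × 2 / 59.3 = 3.7437.
[out]/[in] = 10^(3.7437) = 5542.
[out] = 5542 × 0.000291 = 1.613 mmol/L.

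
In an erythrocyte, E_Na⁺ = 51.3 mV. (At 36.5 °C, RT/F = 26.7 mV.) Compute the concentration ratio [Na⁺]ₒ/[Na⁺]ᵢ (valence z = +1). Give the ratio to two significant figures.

6.8

ln([out]/[in]) = E·z/(26.7) = 51.3 × 1 / 26.7 = 1.9213
[out]/[in] = e^(1.9213) = 6.83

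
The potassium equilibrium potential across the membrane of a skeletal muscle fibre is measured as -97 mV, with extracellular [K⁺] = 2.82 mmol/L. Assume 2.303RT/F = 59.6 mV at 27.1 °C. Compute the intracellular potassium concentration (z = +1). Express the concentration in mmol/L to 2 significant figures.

Nernst: E = (59.6/1) · log₁₀([out]/[in]), so log₁₀([out]/[in]) = -97.0 × 1 / 59.6 = -1.6275.
[out]/[in] = 10^(-1.6275) = 0.02358.
[in] = 2.82 / 0.02358 = 119.6 mmol/L.

120 mmol/L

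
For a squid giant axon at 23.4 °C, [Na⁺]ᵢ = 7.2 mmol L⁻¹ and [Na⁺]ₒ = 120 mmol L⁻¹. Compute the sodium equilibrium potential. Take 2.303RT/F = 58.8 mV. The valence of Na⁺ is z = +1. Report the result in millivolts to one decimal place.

E = (58.8/z) · log₁₀([Na⁺]_out/[Na⁺]_in) with z = +1.
= (58.8/1) · log₁₀(120/7.2) = 58.80 · log₁₀(16.67)
= 58.80 · (1.2218) = 71.84 mV

71.8 mV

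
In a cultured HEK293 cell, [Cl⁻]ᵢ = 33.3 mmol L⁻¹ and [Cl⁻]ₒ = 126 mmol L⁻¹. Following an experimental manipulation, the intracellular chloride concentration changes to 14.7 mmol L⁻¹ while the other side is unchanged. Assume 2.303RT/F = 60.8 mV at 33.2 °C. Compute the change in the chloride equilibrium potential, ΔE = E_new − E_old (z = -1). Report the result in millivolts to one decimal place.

-21.6 mV

E_old = (60.8/-1)·log₁₀(126/33.3) = -35.14 mV
E_new = (60.8/-1)·log₁₀(126/14.7) = -56.73 mV
ΔE = -56.73 − (-35.14) = -21.59 mV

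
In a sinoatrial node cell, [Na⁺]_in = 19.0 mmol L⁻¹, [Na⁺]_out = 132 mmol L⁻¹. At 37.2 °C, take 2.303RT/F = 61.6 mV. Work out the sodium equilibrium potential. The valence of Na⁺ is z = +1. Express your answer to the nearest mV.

52 mV

E = (61.6/z) · log₁₀([Na⁺]_out/[Na⁺]_in) with z = +1.
= (61.6/1) · log₁₀(132/19.0) = 61.60 · log₁₀(6.947)
= 61.60 · (0.8418) = 51.86 mV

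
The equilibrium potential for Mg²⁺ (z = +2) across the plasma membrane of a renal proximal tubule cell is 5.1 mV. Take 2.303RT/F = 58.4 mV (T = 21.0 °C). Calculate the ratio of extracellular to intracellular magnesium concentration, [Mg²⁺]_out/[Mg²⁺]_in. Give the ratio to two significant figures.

1.5

log₁₀([out]/[in]) = E·z/(58.4) = 5.1 × 2 / 58.4 = 0.1747
[out]/[in] = 10^(0.1747) = 1.495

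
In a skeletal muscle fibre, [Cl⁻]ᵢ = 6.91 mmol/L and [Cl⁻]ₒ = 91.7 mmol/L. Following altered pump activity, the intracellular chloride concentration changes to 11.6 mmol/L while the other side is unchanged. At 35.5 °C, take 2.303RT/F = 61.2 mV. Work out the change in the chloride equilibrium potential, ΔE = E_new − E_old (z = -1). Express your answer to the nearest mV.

14 mV

E_old = (61.2/-1)·log₁₀(91.7/6.91) = -68.72 mV
E_new = (61.2/-1)·log₁₀(91.7/11.6) = -54.95 mV
ΔE = -54.95 − (-68.72) = 13.77 mV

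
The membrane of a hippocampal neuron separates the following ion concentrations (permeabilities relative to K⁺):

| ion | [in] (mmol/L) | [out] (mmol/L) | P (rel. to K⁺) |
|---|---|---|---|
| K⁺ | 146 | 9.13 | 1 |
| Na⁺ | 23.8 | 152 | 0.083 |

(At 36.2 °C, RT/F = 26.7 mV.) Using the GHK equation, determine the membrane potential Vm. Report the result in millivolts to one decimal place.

-51.2 mV

Vm = 26.7 · ln[(Σ P·[cation]ₒ + Σ P·[anion]ᵢ) / (Σ P·[cation]ᵢ + Σ P·[anion]ₒ)]
Numerator = 1×9.13 + 0.083×152 = 21.75
Denominator = 1×146 + 0.083×23.8 = 148
Vm = 26.7 · ln(0.14696) = 26.7 × (-1.9176) = -51.20 mV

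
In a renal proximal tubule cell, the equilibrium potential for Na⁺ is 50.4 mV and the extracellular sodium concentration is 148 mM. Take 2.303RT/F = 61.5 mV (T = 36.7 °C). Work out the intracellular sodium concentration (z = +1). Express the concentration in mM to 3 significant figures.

Nernst: E = (61.5/1) · log₁₀([out]/[in]), so log₁₀([out]/[in]) = 50.4 × 1 / 61.5 = 0.8195.
[out]/[in] = 10^(0.8195) = 6.6.
[in] = 148 / 6.6 = 22.43 mM.

22.4 mM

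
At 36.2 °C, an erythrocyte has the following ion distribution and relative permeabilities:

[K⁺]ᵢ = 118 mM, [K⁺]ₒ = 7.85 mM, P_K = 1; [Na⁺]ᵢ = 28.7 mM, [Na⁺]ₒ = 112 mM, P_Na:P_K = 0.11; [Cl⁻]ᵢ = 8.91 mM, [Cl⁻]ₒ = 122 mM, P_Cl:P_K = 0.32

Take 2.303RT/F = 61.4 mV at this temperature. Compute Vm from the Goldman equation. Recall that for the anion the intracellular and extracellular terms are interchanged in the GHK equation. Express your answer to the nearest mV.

Vm = 61.4 · log₁₀[(Σ P·[cation]ₒ + Σ P·[anion]ᵢ) / (Σ P·[cation]ᵢ + Σ P·[anion]ₒ)]
Numerator = 1×7.85 + 0.11×112 + 0.32×8.91 = 23.02
Denominator = 1×118 + 0.11×28.7 + 0.32×122 = 160.2
Vm = 61.4 · log₁₀(0.14371) = 61.4 × (-0.8425) = -51.73 mV

-52 mV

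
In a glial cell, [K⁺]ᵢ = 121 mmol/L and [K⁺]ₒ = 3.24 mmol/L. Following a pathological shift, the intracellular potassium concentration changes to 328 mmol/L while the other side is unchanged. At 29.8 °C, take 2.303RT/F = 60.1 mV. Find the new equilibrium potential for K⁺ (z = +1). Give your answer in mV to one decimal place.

-120.5 mV

After the shift: [K⁺]_out = 3.24, [K⁺]_in = 328 mmol/L.
E_new = (60.1/1)·log₁₀(3.24/328) = 60.10 · (-2.0053) = -120.52 mV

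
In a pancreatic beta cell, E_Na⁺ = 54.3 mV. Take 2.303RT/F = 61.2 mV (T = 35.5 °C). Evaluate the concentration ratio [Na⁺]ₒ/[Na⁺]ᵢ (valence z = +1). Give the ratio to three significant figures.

log₁₀([out]/[in]) = E·z/(61.2) = 54.3 × 1 / 61.2 = 0.8873
[out]/[in] = 10^(0.8873) = 7.714

7.71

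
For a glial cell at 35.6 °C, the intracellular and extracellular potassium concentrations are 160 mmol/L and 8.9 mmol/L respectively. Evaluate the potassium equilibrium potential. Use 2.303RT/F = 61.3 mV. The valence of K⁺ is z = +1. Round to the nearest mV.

-77 mV

E = (61.3/z) · log₁₀([K⁺]_out/[K⁺]_in) with z = +1.
= (61.3/1) · log₁₀(8.9/160) = 61.30 · log₁₀(0.05563)
= 61.30 · (-1.2547) = -76.91 mV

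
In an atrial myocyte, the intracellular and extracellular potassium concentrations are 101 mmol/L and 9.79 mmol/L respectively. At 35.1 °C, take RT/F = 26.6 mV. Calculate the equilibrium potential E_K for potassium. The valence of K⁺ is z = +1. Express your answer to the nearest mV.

-62 mV

E = (26.6/z) · ln([K⁺]_out/[K⁺]_in) with z = +1.
= (26.6/1) · ln(9.79/101) = 26.60 · ln(0.09693)
= 26.60 · (-2.3338) = -62.08 mV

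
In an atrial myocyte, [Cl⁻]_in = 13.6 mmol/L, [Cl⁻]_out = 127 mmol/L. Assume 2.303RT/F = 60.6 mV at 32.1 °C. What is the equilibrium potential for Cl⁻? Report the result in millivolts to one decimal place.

E = (60.6/z) · log₁₀([Cl⁻]_out/[Cl⁻]_in) with z = -1.
For an anion, dividing by z = -1 reverses the sign.
= (60.6/-1) · log₁₀(127/13.6) = -60.60 · log₁₀(9.338)
= -60.60 · (0.9703) = -58.80 mV

-58.8 mV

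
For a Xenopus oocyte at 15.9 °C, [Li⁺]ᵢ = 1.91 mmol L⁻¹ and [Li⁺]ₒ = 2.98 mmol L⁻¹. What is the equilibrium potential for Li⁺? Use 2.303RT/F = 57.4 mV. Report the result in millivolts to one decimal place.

E = (57.4/z) · log₁₀([Li⁺]_out/[Li⁺]_in) with z = +1.
= (57.4/1) · log₁₀(2.98/1.91) = 57.40 · log₁₀(1.56)
= 57.40 · (0.1932) = 11.09 mV

11.1 mV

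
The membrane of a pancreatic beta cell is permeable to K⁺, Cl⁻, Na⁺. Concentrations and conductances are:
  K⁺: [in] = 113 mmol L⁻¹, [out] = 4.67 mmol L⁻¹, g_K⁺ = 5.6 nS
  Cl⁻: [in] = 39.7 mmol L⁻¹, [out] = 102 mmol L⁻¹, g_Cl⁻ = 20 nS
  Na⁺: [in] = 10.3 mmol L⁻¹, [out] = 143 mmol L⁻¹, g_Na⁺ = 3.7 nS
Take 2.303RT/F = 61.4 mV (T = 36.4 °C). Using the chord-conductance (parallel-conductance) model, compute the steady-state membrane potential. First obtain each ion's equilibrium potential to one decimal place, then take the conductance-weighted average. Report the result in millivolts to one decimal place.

E_K⁺ = (61.4/1)·log₁₀(4.67/113) = -85.0 mV
E_Cl⁻ = (61.4/-1)·log₁₀(102/39.7) = -25.2 mV
E_Na⁺ = (61.4/1)·log₁₀(143/10.3) = 70.1 mV
Vm = (Σ gᵢEᵢ)/(Σ gᵢ) = (5.6·-85.0 + 20·-25.2 + 3.7·70.1) / (5.6 + 20 + 3.7)
= -720.63 / 29.3 = -24.59 mV

-24.6 mV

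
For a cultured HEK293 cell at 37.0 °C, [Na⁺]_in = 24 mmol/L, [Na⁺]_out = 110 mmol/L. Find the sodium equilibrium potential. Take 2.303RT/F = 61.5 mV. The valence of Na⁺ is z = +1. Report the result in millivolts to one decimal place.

E = (61.5/z) · log₁₀([Na⁺]_out/[Na⁺]_in) with z = +1.
= (61.5/1) · log₁₀(110/24) = 61.50 · log₁₀(4.583)
= 61.50 · (0.6612) = 40.66 mV

40.7 mV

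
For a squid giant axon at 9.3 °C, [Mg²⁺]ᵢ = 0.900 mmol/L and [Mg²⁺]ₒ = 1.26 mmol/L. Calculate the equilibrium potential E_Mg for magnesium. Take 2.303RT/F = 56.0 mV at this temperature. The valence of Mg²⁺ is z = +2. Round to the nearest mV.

E = (56.0/z) · log₁₀([Mg²⁺]_out/[Mg²⁺]_in) with z = +2.
= (56.0/2) · log₁₀(1.26/0.900) = 28.00 · log₁₀(1.4)
= 28.00 · (0.1461) = 4.09 mV

4 mV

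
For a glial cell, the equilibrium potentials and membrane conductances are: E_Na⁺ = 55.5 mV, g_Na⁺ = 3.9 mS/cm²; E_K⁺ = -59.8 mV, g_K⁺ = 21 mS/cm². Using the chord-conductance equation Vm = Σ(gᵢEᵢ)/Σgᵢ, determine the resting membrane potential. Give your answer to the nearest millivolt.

Σ gᵢEᵢ = 3.9·(55.5) + 21·(-59.8) = -1039.35
Σ gᵢ = 3.9 + 21 = 24.9
Vm = -1039.35 / 24.9 = -41.74 mV

-42 mV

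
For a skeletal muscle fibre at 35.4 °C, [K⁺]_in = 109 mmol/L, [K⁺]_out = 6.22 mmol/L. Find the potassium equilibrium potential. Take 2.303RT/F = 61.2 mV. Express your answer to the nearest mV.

-76 mV

E = (61.2/z) · log₁₀([K⁺]_out/[K⁺]_in) with z = +1.
= (61.2/1) · log₁₀(6.22/109) = 61.20 · log₁₀(0.05706)
= 61.20 · (-1.2436) = -76.11 mV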